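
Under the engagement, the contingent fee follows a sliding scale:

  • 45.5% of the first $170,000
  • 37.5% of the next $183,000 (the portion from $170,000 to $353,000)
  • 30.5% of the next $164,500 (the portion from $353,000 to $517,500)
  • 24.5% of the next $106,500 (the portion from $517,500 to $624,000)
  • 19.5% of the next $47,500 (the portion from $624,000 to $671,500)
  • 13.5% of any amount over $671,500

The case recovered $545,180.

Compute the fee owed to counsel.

First $170,000 at 45.5% = $77,350.00
Next $183,000 at 37.5% = $68,625.00
Next $164,500 at 30.5% = $50,172.50
Remaining $27,680 at 24.5% = $6,781.60
Fee: $77,350.00 + $68,625.00 + $50,172.50 + $6,781.60 = $202,929.10

$202,929.10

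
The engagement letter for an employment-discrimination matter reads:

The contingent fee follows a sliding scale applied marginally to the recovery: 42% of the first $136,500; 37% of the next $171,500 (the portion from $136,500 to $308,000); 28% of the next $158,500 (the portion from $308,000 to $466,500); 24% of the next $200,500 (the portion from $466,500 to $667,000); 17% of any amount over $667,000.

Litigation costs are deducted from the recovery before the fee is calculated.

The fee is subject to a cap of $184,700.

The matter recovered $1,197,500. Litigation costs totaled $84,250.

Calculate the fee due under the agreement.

$184,700.00

Fee base (net of costs): $1,197,500 − $84,250 = $1,113,250
First $136,500 at 42% = $57,330.00
Next $171,500 at 37% = $63,455.00
Next $158,500 at 28% = $44,380.00
Next $200,500 at 24% = $48,120.00
Remaining $446,250 at 17% = $75,862.50
Fee: $57,330.00 + $63,455.00 + $44,380.00 + $48,120.00 + $75,862.50 = $289,147.50
$289,147.50 exceeds the $184,700 cap, so the fee is capped at $184,700.00.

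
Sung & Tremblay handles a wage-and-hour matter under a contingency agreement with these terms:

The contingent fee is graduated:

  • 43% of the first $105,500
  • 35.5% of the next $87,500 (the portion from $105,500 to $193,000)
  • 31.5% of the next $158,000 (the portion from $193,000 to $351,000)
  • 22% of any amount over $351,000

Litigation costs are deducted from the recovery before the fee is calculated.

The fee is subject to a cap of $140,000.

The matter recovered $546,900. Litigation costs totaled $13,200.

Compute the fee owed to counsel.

$140,000.00

Fee base (net of costs): $546,900 − $13,200 = $533,700
First $105,500 at 43% = $45,365.00
Next $87,500 at 35.5% = $31,062.50
Next $158,000 at 31.5% = $49,770.00
Remaining $182,700 at 22% = $40,194.00
Fee: $45,365.00 + $31,062.50 + $49,770.00 + $40,194.00 = $166,391.50
$166,391.50 exceeds the $140,000 cap, so the fee is capped at $140,000.00.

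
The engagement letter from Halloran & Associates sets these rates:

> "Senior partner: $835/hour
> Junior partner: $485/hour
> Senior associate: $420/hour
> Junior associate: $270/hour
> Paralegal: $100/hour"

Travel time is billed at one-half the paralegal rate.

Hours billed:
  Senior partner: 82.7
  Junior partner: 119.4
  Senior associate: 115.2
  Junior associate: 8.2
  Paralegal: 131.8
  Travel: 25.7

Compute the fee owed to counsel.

$192,026.50

Senior partner: 82.7 × $835 = $69,054.50
Junior partner: 119.4 × $485 = $57,909.00
Senior associate: 115.2 × $420 = $48,384.00
Junior associate: 8.2 × $270 = $2,214.00
Paralegal: 131.8 × $100 = $13,180.00
Subtotal: $69,054.50 + $57,909.00 + $48,384.00 + $2,214.00 + $13,180.00 = $190,741.50
Travel: 25.7 × ($100 ÷ 2) = 25.7 × $50.00 = $1,285.00
Total: $190,741.50 + $1,285.00 = $192,026.50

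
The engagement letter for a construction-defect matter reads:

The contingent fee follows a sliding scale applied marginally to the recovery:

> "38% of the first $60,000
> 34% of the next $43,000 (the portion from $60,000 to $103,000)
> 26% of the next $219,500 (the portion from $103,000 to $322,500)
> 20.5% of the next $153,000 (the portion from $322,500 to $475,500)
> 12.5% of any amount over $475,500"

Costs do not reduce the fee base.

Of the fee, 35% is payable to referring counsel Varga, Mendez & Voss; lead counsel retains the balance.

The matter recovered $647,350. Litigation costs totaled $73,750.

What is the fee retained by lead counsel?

Fee base is the gross recovery, $647,350; costs are reimbursed separately.
First $60,000 at 38% = $22,800.00
Next $43,000 at 34% = $14,620.00
Next $219,500 at 26% = $57,070.00
Next $153,000 at 20.5% = $31,365.00
Remaining $171,850 at 12.5% = $21,481.25
Fee: $22,800.00 + $14,620.00 + $57,070.00 + $31,365.00 + $21,481.25 = $147,336.25
Referral share: 35% of $147,336.25 = $51,567.69; lead counsel retains $147,336.25 − $51,567.69 = $95,768.56.

$95,768.56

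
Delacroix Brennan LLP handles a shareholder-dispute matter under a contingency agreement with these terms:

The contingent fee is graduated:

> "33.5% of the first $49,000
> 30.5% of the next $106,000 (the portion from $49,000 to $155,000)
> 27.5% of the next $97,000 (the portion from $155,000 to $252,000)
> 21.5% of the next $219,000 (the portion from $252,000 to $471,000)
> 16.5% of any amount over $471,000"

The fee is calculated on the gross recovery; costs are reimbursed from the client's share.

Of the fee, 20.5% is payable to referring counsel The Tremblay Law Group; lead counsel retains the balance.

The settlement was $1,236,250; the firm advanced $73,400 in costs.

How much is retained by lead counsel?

$197,773.14

Fee base is the gross recovery, $1,236,250; costs are reimbursed separately.
First $49,000 at 33.5% = $16,415.00
Next $106,000 at 30.5% = $32,330.00
Next $97,000 at 27.5% = $26,675.00
Next $219,000 at 21.5% = $47,085.00
Remaining $765,250 at 16.5% = $126,266.25
Fee: $16,415.00 + $32,330.00 + $26,675.00 + $47,085.00 + $126,266.25 = $248,771.25
Referral share: 20.5% of $248,771.25 = $50,998.11; lead counsel retains $248,771.25 − $50,998.11 = $197,773.14.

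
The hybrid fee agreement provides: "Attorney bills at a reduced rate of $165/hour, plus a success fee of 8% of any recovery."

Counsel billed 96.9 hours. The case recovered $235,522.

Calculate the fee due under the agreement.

Hourly: 96.9 × $165 = $15,988.50
Success fee: 8% of $235,522 = $18,841.76
Total: $15,988.50 + $18,841.76 = $34,830.26

$34,830.26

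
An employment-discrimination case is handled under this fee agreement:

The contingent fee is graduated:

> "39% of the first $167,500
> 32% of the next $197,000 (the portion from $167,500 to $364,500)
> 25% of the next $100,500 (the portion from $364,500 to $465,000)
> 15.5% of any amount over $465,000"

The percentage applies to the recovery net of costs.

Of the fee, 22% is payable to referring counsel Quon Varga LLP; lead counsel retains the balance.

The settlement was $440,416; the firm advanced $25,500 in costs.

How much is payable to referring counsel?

Fee base (net of costs): $440,416 − $25,500 = $414,916
First $167,500 at 39% = $65,325.00
Next $197,000 at 32% = $63,040.00
Remaining $50,416 at 25% = $12,604.00
Fee: $65,325.00 + $63,040.00 + $12,604.00 = $140,969.00
Referral share: 22% of $140,969.00 = $31,013.18; lead counsel retains $140,969.00 − $31,013.18 = $109,955.82.

$31,013.18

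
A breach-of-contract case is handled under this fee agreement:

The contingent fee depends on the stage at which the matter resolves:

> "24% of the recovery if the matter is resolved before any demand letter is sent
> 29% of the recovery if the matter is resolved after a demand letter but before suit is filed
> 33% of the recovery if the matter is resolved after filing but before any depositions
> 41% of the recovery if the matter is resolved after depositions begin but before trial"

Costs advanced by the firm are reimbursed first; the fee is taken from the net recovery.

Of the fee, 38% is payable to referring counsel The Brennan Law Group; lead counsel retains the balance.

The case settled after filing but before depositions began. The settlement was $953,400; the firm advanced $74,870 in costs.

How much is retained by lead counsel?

Fee base (net of costs): $953,400 − $74,870 = $878,530
The matter settled after filing but before depositions began, so the 33% rate applies.
$878,530 × 33% = $289,914.90
Referral share: 38% of $289,914.90 = $110,167.66; lead counsel retains $289,914.90 − $110,167.66 = $179,747.24.

$179,747.24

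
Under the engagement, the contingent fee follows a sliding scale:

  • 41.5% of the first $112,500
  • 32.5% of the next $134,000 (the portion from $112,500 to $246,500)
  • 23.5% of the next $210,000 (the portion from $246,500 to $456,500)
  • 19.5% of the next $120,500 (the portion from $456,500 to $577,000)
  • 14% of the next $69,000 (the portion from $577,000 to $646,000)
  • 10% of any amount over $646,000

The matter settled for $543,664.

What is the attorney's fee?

$156,584.48

First $112,500 at 41.5% = $46,687.50
Next $134,000 at 32.5% = $43,550.00
Next $210,000 at 23.5% = $49,350.00
Remaining $87,164 at 19.5% = $16,996.98
Fee: $46,687.50 + $43,550.00 + $49,350.00 + $16,996.98 = $156,584.48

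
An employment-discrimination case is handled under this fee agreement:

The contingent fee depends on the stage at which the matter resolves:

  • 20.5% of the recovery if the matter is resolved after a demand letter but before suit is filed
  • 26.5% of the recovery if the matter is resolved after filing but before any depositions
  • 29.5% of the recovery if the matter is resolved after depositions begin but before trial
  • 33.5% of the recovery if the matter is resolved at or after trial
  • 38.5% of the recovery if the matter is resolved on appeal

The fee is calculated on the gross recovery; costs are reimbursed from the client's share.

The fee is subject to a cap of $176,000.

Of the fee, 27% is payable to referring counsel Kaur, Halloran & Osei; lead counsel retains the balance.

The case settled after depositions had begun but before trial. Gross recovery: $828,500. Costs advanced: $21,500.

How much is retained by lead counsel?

Fee base is the gross recovery, $828,500; costs are reimbursed separately.
The matter settled after depositions had begun but before trial, so the 29.5% rate applies.
$828,500 × 29.5% = $244,407.50
$244,407.50 exceeds the $176,000 cap, so the fee is capped at $176,000.00.
Referral share: 27% of $176,000.00 = $47,520.00; lead counsel retains $176,000.00 − $47,520.00 = $128,480.00.

$128,480.00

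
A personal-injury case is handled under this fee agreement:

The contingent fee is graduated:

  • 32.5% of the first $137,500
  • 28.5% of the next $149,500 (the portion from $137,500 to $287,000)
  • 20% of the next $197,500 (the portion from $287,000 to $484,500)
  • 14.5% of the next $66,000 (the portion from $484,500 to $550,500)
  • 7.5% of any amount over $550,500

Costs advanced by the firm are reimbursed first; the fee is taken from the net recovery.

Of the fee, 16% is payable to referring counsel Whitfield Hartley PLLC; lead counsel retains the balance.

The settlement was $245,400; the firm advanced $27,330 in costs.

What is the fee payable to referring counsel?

$10,823.99

Fee base (net of costs): $245,400 − $27,330 = $218,070
First $137,500 at 32.5% = $44,687.50
Remaining $80,570 at 28.5% = $22,962.45
Fee: $44,687.50 + $22,962.45 = $67,649.95
Referral share: 16% of $67,649.95 = $10,823.99; lead counsel retains $67,649.95 − $10,823.99 = $56,825.96.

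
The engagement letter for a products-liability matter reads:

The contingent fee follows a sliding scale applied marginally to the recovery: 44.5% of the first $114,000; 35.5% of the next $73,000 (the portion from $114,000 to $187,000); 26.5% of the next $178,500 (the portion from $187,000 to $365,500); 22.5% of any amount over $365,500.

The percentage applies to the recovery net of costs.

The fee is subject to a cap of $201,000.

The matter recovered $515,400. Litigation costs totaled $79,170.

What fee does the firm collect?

$139,861.75

Fee base (net of costs): $515,400 − $79,170 = $436,230
First $114,000 at 44.5% = $50,730.00
Next $73,000 at 35.5% = $25,915.00
Next $178,500 at 26.5% = $47,302.50
Remaining $70,730 at 22.5% = $15,914.25
Fee: $50,730.00 + $25,915.00 + $47,302.50 + $15,914.25 = $139,861.75
$139,861.75 is under the $201,000 cap.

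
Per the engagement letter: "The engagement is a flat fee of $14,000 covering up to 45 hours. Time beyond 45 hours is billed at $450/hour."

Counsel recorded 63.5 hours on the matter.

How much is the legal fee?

$22,325.00

Flat fee: $14,000.00
Excess hours: 63.5 − 45 = 18.5
Overrun: 18.5 × $450 = $8,325.00
Total: $14,000.00 + $8,325.00 = $22,325.00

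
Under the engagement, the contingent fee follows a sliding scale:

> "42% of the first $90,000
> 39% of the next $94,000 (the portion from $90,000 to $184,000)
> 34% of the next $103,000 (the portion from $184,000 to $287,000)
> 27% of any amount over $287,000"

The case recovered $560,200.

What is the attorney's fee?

$183,244.00

First $90,000 at 42% = $37,800.00
Next $94,000 at 39% = $36,660.00
Next $103,000 at 34% = $35,020.00
Remaining $273,200 at 27% = $73,764.00
Fee: $37,800.00 + $36,660.00 + $35,020.00 + $73,764.00 = $183,244.00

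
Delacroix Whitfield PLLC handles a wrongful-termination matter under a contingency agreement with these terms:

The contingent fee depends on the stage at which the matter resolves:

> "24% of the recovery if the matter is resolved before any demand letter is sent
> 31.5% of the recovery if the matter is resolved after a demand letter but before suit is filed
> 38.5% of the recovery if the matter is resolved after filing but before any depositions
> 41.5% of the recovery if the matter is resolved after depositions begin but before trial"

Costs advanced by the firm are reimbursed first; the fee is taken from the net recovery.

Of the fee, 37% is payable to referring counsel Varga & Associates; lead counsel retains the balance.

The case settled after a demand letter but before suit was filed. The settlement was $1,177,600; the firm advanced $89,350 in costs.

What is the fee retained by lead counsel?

Fee base (net of costs): $1,177,600 − $89,350 = $1,088,250
The matter settled after a demand letter but before suit was filed, so the 31.5% rate applies.
$1,088,250 × 31.5% = $342,798.75
Referral share: 37% of $342,798.75 = $126,835.54; lead counsel retains $342,798.75 − $126,835.54 = $215,963.21.

$215,963.21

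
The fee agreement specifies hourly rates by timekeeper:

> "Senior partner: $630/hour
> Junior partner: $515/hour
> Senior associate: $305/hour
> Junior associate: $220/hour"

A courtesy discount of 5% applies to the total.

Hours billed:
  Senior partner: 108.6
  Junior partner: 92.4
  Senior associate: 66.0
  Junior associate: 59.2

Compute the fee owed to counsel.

$141,700.10

Senior partner: 108.6 × $630 = $68,418.00
Junior partner: 92.4 × $515 = $47,586.00
Senior associate: 66.0 × $305 = $20,130.00
Junior associate: 59.2 × $220 = $13,024.00
Subtotal: $149,158.00
Less 5% discount: −$7,457.90
Total: $149,158.00 − $7,457.90 = $141,700.10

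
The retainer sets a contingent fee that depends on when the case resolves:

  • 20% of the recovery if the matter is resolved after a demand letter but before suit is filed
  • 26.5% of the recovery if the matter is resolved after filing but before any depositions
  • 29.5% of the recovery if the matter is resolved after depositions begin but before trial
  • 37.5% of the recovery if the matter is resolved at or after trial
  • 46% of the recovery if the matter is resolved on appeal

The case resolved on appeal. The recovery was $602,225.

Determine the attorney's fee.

The matter resolved on appeal, so the 46% rate applies.
$602,225 × 46% = $277,023.50

$277,023.50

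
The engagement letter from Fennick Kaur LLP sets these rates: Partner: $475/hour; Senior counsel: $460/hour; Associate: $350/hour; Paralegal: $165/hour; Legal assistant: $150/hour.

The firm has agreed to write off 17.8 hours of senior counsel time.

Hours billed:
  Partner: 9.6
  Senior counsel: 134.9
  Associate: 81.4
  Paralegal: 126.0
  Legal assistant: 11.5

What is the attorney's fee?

Partner: 9.6 × $475 = $4,560.00
Senior counsel: 134.9 × $460 = $62,054.00
Associate: 81.4 × $350 = $28,490.00
Paralegal: 126.0 × $165 = $20,790.00
Legal assistant: 11.5 × $150 = $1,725.00
Subtotal: $117,619.00
Write-off: 17.8 × $460 = $8,188.00
Total: $117,619.00 − $8,188.00 = $109,431.00

$109,431.00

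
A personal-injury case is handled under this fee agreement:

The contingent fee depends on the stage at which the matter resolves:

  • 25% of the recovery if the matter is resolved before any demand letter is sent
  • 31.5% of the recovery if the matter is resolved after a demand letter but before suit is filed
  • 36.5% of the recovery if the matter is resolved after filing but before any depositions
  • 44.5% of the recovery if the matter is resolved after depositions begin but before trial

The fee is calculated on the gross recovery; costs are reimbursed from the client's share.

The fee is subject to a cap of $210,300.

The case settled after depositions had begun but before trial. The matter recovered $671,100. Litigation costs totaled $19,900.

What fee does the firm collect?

$210,300.00

Fee base is the gross recovery, $671,100; costs are reimbursed separately.
The matter settled after depositions had begun but before trial, so the 44.5% rate applies.
$671,100 × 44.5% = $298,639.50
$298,639.50 exceeds the $210,300 cap, so the fee is capped at $210,300.00.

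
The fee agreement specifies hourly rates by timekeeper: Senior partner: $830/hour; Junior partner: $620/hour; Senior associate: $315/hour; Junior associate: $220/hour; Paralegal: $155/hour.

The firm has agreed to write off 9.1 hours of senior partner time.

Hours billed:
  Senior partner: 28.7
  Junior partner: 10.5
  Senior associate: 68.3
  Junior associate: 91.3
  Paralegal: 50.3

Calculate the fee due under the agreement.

$72,175.00

Senior partner: 28.7 × $830 = $23,821.00
Junior partner: 10.5 × $620 = $6,510.00
Senior associate: 68.3 × $315 = $21,514.50
Junior associate: 91.3 × $220 = $20,086.00
Paralegal: 50.3 × $155 = $7,796.50
Subtotal: $79,728.00
Write-off: 9.1 × $830 = $7,553.00
Total: $79,728.00 − $7,553.00 = $72,175.00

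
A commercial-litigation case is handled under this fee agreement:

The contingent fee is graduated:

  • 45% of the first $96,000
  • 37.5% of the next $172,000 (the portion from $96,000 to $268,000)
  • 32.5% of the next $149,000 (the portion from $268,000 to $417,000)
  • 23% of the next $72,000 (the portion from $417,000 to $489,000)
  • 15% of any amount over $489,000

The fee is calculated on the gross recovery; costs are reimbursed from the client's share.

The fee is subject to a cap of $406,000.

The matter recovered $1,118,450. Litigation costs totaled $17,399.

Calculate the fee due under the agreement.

$267,102.50

Fee base is the gross recovery, $1,118,450; costs are reimbursed separately.
First $96,000 at 45% = $43,200.00
Next $172,000 at 37.5% = $64,500.00
Next $149,000 at 32.5% = $48,425.00
Next $72,000 at 23% = $16,560.00
Remaining $629,450 at 15% = $94,417.50
Fee: $43,200.00 + $64,500.00 + $48,425.00 + $16,560.00 + $94,417.50 = $267,102.50
$267,102.50 is under the $406,000 cap.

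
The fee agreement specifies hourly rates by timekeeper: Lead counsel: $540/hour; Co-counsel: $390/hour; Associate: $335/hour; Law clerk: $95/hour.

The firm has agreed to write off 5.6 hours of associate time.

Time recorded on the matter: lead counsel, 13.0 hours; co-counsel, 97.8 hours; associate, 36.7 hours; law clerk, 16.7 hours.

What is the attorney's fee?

Lead counsel: 13.0 × $540 = $7,020.00
Co-counsel: 97.8 × $390 = $38,142.00
Associate: 36.7 × $335 = $12,294.50
Law clerk: 16.7 × $95 = $1,586.50
Subtotal: $59,043.00
Write-off: 5.6 × $335 = $1,876.00
Total: $59,043.00 − $1,876.00 = $57,167.00

$57,167.00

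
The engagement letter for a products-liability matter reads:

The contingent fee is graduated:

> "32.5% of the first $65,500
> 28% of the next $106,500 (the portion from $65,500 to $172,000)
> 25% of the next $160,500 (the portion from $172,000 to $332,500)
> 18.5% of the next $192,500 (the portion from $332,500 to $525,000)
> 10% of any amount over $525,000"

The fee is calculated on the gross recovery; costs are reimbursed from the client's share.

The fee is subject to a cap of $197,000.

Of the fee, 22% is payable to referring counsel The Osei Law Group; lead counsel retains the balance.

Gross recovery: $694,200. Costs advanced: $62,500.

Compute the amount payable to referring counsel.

Fee base is the gross recovery, $694,200; costs are reimbursed separately.
First $65,500 at 32.5% = $21,287.50
Next $106,500 at 28% = $29,820.00
Next $160,500 at 25% = $40,125.00
Next $192,500 at 18.5% = $35,612.50
Remaining $169,200 at 10% = $16,920.00
Fee: $21,287.50 + $29,820.00 + $40,125.00 + $35,612.50 + $16,920.00 = $143,765.00
$143,765.00 is under the $197,000 cap.
Referral share: 22% of $143,765.00 = $31,628.30; lead counsel retains $143,765.00 − $31,628.30 = $112,136.70.

$31,628.30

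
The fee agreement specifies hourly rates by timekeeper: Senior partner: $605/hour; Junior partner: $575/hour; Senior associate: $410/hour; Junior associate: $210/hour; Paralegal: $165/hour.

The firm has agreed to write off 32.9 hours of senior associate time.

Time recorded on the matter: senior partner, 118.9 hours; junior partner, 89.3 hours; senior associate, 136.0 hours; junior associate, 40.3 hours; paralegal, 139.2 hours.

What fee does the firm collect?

$196,984.00

Senior partner: 118.9 × $605 = $71,934.50
Junior partner: 89.3 × $575 = $51,347.50
Senior associate: 136.0 × $410 = $55,760.00
Junior associate: 40.3 × $210 = $8,463.00
Paralegal: 139.2 × $165 = $22,968.00
Subtotal: $210,473.00
Write-off: 32.9 × $410 = $13,489.00
Total: $210,473.00 − $13,489.00 = $196,984.00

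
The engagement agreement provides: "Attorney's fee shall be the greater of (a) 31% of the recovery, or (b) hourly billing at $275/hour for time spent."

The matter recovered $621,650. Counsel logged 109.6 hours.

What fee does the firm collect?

(a) 31% of $621,650 = $192,711.50
(b) 109.6 × $275 = $30,140.00
The greater is (a): $192,711.50.

$192,711.50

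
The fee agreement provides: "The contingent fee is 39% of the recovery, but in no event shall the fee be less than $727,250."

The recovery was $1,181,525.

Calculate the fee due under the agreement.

$727,250.00

39% of $1,181,525 = $460,794.75
That is below the $727,250 minimum, so the minimum applies.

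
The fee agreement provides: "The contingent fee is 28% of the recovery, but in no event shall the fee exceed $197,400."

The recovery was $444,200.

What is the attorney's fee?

28% of $444,200 = $124,376.00
That is under the $197,400 cap.

$124,376.00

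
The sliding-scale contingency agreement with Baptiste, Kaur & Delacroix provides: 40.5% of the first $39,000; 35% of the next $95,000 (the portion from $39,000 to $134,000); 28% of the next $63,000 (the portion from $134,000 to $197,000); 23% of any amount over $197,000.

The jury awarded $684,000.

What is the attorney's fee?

First $39,000 at 40.5% = $15,795.00
Next $95,000 at 35% = $33,250.00
Next $63,000 at 28% = $17,640.00
Remaining $487,000 at 23% = $112,010.00
Fee: $15,795.00 + $33,250.00 + $17,640.00 + $112,010.00 = $178,695.00

$178,695.00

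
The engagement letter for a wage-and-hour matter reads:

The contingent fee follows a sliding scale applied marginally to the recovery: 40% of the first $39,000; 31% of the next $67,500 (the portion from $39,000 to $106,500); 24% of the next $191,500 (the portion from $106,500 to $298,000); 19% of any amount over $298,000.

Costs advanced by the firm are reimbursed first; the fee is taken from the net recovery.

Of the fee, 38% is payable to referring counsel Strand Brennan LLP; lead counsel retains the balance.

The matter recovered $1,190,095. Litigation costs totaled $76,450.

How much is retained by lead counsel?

Fee base (net of costs): $1,190,095 − $76,450 = $1,113,645
First $39,000 at 40% = $15,600.00
Next $67,500 at 31% = $20,925.00
Next $191,500 at 24% = $45,960.00
Remaining $815,645 at 19% = $154,972.55
Fee: $15,600.00 + $20,925.00 + $45,960.00 + $154,972.55 = $237,457.55
Referral share: 38% of $237,457.55 = $90,233.87; lead counsel retains $237,457.55 − $90,233.87 = $147,223.68.

$147,223.68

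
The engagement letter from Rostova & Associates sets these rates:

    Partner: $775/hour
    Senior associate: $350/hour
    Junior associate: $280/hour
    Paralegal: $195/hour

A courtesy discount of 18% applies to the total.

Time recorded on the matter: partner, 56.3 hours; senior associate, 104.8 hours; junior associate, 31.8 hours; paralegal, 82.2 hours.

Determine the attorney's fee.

$86,301.31

Partner: 56.3 × $775 = $43,632.50
Senior associate: 104.8 × $350 = $36,680.00
Junior associate: 31.8 × $280 = $8,904.00
Paralegal: 82.2 × $195 = $16,029.00
Subtotal: $105,245.50
Less 18% discount: −$18,944.19
Total: $105,245.50 − $18,944.19 = $86,301.31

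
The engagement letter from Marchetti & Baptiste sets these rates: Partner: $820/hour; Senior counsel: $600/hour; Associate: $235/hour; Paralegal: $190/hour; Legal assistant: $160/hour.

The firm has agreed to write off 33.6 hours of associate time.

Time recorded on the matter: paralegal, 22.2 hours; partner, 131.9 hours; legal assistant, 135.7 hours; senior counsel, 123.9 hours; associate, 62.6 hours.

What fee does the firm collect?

$215,243.00

Partner: 131.9 × $820 = $108,158.00
Senior counsel: 123.9 × $600 = $74,340.00
Associate: 62.6 × $235 = $14,711.00
Paralegal: 22.2 × $190 = $4,218.00
Legal assistant: 135.7 × $160 = $21,712.00
Subtotal: $223,139.00
Write-off: 33.6 × $235 = $7,896.00
Total: $223,139.00 − $7,896.00 = $215,243.00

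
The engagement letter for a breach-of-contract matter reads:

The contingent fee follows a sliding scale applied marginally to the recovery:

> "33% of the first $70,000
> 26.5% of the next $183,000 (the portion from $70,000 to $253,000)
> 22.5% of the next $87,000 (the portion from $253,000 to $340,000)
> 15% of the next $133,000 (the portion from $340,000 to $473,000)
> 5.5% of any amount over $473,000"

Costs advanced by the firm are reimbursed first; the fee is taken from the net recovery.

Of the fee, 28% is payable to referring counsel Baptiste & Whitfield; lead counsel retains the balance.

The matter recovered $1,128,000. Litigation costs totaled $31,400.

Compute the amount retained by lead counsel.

Fee base (net of costs): $1,128,000 − $31,400 = $1,096,600
First $70,000 at 33% = $23,100.00
Next $183,000 at 26.5% = $48,495.00
Next $87,000 at 22.5% = $19,575.00
Next $133,000 at 15% = $19,950.00
Remaining $623,600 at 5.5% = $34,298.00
Fee: $23,100.00 + $48,495.00 + $19,575.00 + $19,950.00 + $34,298.00 = $145,418.00
Referral share: 28% of $145,418.00 = $40,717.04; lead counsel retains $145,418.00 − $40,717.04 = $104,700.96.

$104,700.96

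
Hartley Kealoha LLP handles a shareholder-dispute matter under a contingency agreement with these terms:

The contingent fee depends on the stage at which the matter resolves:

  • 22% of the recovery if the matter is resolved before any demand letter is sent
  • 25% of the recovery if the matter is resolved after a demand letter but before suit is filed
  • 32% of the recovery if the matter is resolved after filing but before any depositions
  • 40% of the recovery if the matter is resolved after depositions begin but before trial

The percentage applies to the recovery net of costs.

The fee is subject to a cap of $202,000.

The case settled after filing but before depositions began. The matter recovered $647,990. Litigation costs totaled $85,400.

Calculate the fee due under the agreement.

$180,028.80

Fee base (net of costs): $647,990 − $85,400 = $562,590
The matter settled after filing but before depositions began, so the 32% rate applies.
$562,590 × 32% = $180,028.80
$180,028.80 is under the $202,000 cap.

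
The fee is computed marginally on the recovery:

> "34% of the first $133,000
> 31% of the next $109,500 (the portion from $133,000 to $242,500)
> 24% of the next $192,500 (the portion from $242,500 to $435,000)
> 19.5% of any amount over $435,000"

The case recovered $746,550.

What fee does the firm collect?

$186,117.25

First $133,000 at 34% = $45,220.00
Next $109,500 at 31% = $33,945.00
Next $192,500 at 24% = $46,200.00
Remaining $311,550 at 19.5% = $60,752.25
Fee: $45,220.00 + $33,945.00 + $46,200.00 + $60,752.25 = $186,117.25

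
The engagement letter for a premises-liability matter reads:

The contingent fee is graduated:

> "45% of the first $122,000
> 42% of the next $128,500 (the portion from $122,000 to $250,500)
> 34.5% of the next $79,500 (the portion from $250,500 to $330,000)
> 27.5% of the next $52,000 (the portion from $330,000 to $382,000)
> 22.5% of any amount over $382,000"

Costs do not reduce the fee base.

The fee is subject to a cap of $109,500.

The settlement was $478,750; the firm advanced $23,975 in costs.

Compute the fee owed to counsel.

$109,500.00

Fee base is the gross recovery, $478,750; costs are reimbursed separately.
First $122,000 at 45% = $54,900.00
Next $128,500 at 42% = $53,970.00
Next $79,500 at 34.5% = $27,427.50
Next $52,000 at 27.5% = $14,300.00
Remaining $96,750 at 22.5% = $21,768.75
Fee: $54,900.00 + $53,970.00 + $27,427.50 + $14,300.00 + $21,768.75 = $172,366.25
$172,366.25 exceeds the $109,500 cap, so the fee is capped at $109,500.00.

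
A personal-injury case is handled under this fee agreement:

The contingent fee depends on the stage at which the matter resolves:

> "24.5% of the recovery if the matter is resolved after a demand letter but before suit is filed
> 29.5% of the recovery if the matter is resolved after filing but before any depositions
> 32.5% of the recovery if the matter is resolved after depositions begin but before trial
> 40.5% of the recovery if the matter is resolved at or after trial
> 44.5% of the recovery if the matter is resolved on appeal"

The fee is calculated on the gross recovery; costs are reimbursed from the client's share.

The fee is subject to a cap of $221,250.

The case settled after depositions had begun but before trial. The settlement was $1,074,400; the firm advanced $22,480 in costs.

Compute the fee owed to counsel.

$221,250.00

Fee base is the gross recovery, $1,074,400; costs are reimbursed separately.
The matter settled after depositions had begun but before trial, so the 32.5% rate applies.
$1,074,400 × 32.5% = $349,180.00
$349,180.00 exceeds the $221,250 cap, so the fee is capped at $221,250.00.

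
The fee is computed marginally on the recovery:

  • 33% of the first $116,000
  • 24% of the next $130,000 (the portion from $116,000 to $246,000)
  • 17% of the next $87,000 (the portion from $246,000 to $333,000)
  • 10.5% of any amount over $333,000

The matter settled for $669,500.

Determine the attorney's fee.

$119,602.50

First $116,000 at 33% = $38,280.00
Next $130,000 at 24% = $31,200.00
Next $87,000 at 17% = $14,790.00
Remaining $336,500 at 10.5% = $35,332.50
Fee: $38,280.00 + $31,200.00 + $14,790.00 + $35,332.50 = $119,602.50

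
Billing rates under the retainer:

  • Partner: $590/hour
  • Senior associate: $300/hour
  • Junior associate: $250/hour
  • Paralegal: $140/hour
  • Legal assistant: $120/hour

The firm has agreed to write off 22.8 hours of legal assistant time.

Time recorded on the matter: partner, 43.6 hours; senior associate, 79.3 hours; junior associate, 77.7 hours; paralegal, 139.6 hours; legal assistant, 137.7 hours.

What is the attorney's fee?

Partner: 43.6 × $590 = $25,724.00
Senior associate: 79.3 × $300 = $23,790.00
Junior associate: 77.7 × $250 = $19,425.00
Paralegal: 139.6 × $140 = $19,544.00
Legal assistant: 137.7 × $120 = $16,524.00
Subtotal: $105,007.00
Write-off: 22.8 × $120 = $2,736.00
Total: $105,007.00 − $2,736.00 = $102,271.00

$102,271.00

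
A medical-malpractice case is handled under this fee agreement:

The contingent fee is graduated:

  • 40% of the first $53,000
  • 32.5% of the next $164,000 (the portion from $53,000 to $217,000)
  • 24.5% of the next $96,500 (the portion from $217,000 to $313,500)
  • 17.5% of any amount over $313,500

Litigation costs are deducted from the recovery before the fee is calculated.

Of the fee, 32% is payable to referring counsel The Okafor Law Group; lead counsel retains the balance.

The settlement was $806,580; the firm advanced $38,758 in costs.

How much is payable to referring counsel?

$56,847.63

Fee base (net of costs): $806,580 − $38,758 = $767,822
First $53,000 at 40% = $21,200.00
Next $164,000 at 32.5% = $53,300.00
Next $96,500 at 24.5% = $23,642.50
Remaining $454,322 at 17.5% = $79,506.35
Fee: $21,200.00 + $53,300.00 + $23,642.50 + $79,506.35 = $177,648.85
Referral share: 32% of $177,648.85 = $56,847.63; lead counsel retains $177,648.85 − $56,847.63 = $120,801.22.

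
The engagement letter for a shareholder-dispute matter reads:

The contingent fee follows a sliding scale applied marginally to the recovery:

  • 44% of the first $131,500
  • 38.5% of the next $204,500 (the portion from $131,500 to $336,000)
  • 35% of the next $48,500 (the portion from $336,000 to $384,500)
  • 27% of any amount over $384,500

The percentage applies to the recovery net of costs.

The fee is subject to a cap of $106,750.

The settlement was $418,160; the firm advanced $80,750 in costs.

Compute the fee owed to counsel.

$106,750.00

Fee base (net of costs): $418,160 − $80,750 = $337,410
First $131,500 at 44% = $57,860.00
Next $204,500 at 38.5% = $78,732.50
Remaining $1,410 at 35% = $493.50
Fee: $57,860.00 + $78,732.50 + $493.50 = $137,086.00
$137,086.00 exceeds the $106,750 cap, so the fee is capped at $106,750.00.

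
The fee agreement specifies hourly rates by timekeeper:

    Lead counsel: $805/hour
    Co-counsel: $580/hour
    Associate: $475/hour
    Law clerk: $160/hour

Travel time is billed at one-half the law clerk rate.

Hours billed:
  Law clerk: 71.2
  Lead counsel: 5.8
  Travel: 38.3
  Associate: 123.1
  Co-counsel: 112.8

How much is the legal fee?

Lead counsel: 5.8 × $805 = $4,669.00
Co-counsel: 112.8 × $580 = $65,424.00
Associate: 123.1 × $475 = $58,472.50
Law clerk: 71.2 × $160 = $11,392.00
Subtotal: $4,669.00 + $65,424.00 + $58,472.50 + $11,392.00 = $139,957.50
Travel: 38.3 × ($160 ÷ 2) = 38.3 × $80.00 = $3,064.00
Total: $139,957.50 + $3,064.00 = $143,021.50

$143,021.50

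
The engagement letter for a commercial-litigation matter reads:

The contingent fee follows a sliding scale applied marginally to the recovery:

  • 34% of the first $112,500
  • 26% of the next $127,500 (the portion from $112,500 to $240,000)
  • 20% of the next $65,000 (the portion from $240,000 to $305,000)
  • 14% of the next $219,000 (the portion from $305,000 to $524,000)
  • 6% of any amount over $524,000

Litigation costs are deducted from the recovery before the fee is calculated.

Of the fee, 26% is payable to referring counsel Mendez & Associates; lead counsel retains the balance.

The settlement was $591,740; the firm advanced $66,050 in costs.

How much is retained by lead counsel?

Fee base (net of costs): $591,740 − $66,050 = $525,690
First $112,500 at 34% = $38,250.00
Next $127,500 at 26% = $33,150.00
Next $65,000 at 20% = $13,000.00
Next $219,000 at 14% = $30,660.00
Remaining $1,690 at 6% = $101.40
Fee: $38,250.00 + $33,150.00 + $13,000.00 + $30,660.00 + $101.40 = $115,161.40
Referral share: 26% of $115,161.40 = $29,941.96; lead counsel retains $115,161.40 − $29,941.96 = $85,219.44.

$85,219.44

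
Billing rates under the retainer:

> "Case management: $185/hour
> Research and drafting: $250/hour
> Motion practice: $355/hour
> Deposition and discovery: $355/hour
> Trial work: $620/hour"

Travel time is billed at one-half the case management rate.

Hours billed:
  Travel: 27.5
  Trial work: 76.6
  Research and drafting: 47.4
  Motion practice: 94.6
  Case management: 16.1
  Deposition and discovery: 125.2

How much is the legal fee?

$142,893.25

Case management: 16.1 × $185 = $2,978.50
Research and drafting: 47.4 × $250 = $11,850.00
Motion practice: 94.6 × $355 = $33,583.00
Deposition and discovery: 125.2 × $355 = $44,446.00
Trial work: 76.6 × $620 = $47,492.00
Subtotal: $2,978.50 + $11,850.00 + $33,583.00 + $44,446.00 + $47,492.00 = $140,349.50
Travel: 27.5 × ($185 ÷ 2) = 27.5 × $92.50 = $2,543.75
Total: $140,349.50 + $2,543.75 = $142,893.25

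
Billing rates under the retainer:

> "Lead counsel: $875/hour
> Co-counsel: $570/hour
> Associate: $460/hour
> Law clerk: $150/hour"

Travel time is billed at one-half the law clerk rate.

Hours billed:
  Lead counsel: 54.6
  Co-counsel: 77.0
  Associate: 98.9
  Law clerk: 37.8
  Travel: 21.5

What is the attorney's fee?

$144,441.50

Lead counsel: 54.6 × $875 = $47,775.00
Co-counsel: 77.0 × $570 = $43,890.00
Associate: 98.9 × $460 = $45,494.00
Law clerk: 37.8 × $150 = $5,670.00
Subtotal: $47,775.00 + $43,890.00 + $45,494.00 + $5,670.00 = $142,829.00
Travel: 21.5 × ($150 ÷ 2) = 21.5 × $75.00 = $1,612.50
Total: $142,829.00 + $1,612.50 = $144,441.50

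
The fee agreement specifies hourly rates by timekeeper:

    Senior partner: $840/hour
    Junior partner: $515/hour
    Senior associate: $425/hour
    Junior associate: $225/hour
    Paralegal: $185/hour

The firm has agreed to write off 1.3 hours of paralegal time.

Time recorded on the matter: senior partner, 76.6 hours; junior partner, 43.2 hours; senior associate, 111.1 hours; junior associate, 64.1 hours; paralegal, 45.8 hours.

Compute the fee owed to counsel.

$156,464.50

Senior partner: 76.6 × $840 = $64,344.00
Junior partner: 43.2 × $515 = $22,248.00
Senior associate: 111.1 × $425 = $47,217.50
Junior associate: 64.1 × $225 = $14,422.50
Paralegal: 45.8 × $185 = $8,473.00
Subtotal: $156,705.00
Write-off: 1.3 × $185 = $240.50
Total: $156,705.00 − $240.50 = $156,464.50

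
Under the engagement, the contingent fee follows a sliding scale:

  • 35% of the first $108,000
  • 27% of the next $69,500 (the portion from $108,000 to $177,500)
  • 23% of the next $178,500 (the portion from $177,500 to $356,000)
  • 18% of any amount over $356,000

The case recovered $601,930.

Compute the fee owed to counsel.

$141,887.40

First $108,000 at 35% = $37,800.00
Next $69,500 at 27% = $18,765.00
Next $178,500 at 23% = $41,055.00
Remaining $245,930 at 18% = $44,267.40
Fee: $37,800.00 + $18,765.00 + $41,055.00 + $44,267.40 = $141,887.40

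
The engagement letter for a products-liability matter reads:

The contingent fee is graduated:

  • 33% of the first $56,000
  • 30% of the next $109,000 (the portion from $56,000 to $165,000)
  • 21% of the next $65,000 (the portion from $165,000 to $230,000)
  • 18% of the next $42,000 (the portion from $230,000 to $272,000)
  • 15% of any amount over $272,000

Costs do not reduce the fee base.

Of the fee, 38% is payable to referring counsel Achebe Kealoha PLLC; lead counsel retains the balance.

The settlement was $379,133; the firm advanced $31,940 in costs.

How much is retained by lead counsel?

$54,845.17

Fee base is the gross recovery, $379,133; costs are reimbursed separately.
First $56,000 at 33% = $18,480.00
Next $109,000 at 30% = $32,700.00
Next $65,000 at 21% = $13,650.00
Next $42,000 at 18% = $7,560.00
Remaining $107,133 at 15% = $16,069.95
Fee: $18,480.00 + $32,700.00 + $13,650.00 + $7,560.00 + $16,069.95 = $88,459.95
Referral share: 38% of $88,459.95 = $33,614.78; lead counsel retains $88,459.95 − $33,614.78 = $54,845.17.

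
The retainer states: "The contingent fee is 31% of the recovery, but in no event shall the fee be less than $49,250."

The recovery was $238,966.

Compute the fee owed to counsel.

31% of $238,966 = $74,079.46
That exceeds the $49,250 minimum.

$74,079.46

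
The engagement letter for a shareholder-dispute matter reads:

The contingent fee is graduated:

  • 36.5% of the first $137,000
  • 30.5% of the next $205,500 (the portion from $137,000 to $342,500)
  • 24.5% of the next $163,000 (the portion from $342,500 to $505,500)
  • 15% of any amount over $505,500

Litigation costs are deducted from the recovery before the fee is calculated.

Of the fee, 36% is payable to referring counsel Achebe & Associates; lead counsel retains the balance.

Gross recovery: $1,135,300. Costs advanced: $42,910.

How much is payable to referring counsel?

Fee base (net of costs): $1,135,300 − $42,910 = $1,092,390
First $137,000 at 36.5% = $50,005.00
Next $205,500 at 30.5% = $62,677.50
Next $163,000 at 24.5% = $39,935.00
Remaining $586,890 at 15% = $88,033.50
Fee: $50,005.00 + $62,677.50 + $39,935.00 + $88,033.50 = $240,651.00
Referral share: 36% of $240,651.00 = $86,634.36; lead counsel retains $240,651.00 − $86,634.36 = $154,016.64.

$86,634.36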